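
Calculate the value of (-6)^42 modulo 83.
By repeated squaring (mod 83): (-6)^{1}≡77, (-6)^{2}≡36, (-6)^{4}≡51, (-6)^{8}≡28, (-6)^{16}≡37, (-6)^{32}≡41. Then (-6)^{42} = (-6)^{32+8+2} ≡ 41 × 28 × 36 ≡ 77 (mod 83)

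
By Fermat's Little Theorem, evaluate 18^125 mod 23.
By Fermat: 18^{22} ≡ 1 mod 23. 125 = 5×22 + 15. So 18^{125} ≡ 18^{15} ≡ 4 mod 23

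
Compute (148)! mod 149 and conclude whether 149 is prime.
(148)! mod 149 = 148. Since 148 ≡ -1 mod 149, 149 is prime.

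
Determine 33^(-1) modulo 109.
Since 109 is prime, by Fermat 33^(-1) ≡ 33^{107} ≡ 76 (mod 109). Verify: 33 × 76 = 2508 ≡ 1 (mod 109)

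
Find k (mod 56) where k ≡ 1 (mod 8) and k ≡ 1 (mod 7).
M = 8 × 7 = 56. M₁ = 7, y₁ ≡ 7 (mod 8). M₂ = 8, y₂ ≡ 1 (mod 7). k = 1×7×7 + 1×8×1 ≡ 1 (mod 56)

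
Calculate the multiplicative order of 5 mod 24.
Powers of 5 mod 24: 5^1≡5, 5^2≡1. ord_24(5) = 2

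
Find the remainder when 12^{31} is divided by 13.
By Fermat: 12^{12} ≡ 1 mod 13. 31 = 2×12 + 7. So 12^{31} ≡ 12^{7} ≡ 12 mod 13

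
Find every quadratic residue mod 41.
QRs mod 41: {1, 2, 4, 5, 8, 9, 10, 16, 18, 20, 21, 23, 25, 31, 32, 33, 36, 37, 39, 40}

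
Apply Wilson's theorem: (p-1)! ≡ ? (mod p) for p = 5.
By Wilson's theorem, (4)! ≡ -1 ≡ 4 mod 5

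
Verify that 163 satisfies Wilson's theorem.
(162)! mod 163 = 162. Since this equals -1 mod 163, Wilson confirms 163 is prime.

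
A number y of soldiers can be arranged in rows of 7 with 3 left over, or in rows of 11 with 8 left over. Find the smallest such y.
M = 7 × 11 = 77. M₁ = 11, y₁ ≡ 2 mod 7. M₂ = 7, y₂ ≡ 8 mod 11. y = 3×11×2 + 8×7×8 ≡ 52 mod 77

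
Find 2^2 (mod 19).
2^{2} = 4 ≡ 4 (mod 19)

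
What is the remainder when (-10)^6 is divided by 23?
By repeated squaring (mod 23): (-10)^{1}≡13, (-10)^{2}≡8, (-10)^{4}≡18. Then (-10)^{6} = (-10)^{4+2} ≡ 18 × 8 ≡ 6 (mod 23)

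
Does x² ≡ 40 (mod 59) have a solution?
By Euler's criterion: 40^{29} ≡ 58 (mod 59). Since this equals -1 (≡ 58), 40 is not a QR.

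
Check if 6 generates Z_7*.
6^{2} ≡ 1 (mod 7) and 2 < 6, so ord_7(6) = 2 ≠ 6 and 6 is not a primitive root.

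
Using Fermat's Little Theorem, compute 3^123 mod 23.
By Fermat: 3^{22} ≡ 1 (mod 23). 123 = 5×22 + 13. So 3^{123} ≡ 3^{13} ≡ 9 (mod 23)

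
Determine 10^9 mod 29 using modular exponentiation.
By repeated squaring mod 29: 10^{1}≡10, 10^{2}≡13, 10^{4}≡24, 10^{8}≡25. Then 10^{9} = 10^{8+1} ≡ 25 × 10 ≡ 18 mod 29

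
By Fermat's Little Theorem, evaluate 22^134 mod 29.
By Fermat: 22^{28} ≡ 1 (mod 29). 134 = 4×28 + 22. So 22^{134} ≡ 22^{22} ≡ 7 (mod 29)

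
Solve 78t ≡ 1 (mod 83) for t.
Since 83 is prime, by Fermat 78^(-1) ≡ 78^{81} ≡ 33 (mod 83). Verify: 78 × 33 = 2574 ≡ 1 (mod 83)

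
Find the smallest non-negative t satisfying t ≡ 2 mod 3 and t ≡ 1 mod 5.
M = 3 × 5 = 15. M₁ = 5, y₁ ≡ 2 mod 3. M₂ = 3, y₂ ≡ 2 mod 5. t = 2×5×2 + 1×3×2 ≡ 11 mod 15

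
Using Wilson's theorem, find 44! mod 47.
(46)! = (44)! × (45) × (46) ≡ -1 mod 47. So (44)! ≡ -1 × [(46)(45)]^(-1) ≡ 23 mod 47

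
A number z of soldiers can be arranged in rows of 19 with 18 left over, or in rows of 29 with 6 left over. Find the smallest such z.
M = 19 × 29 = 551. M₁ = 29, y₁ ≡ 2 mod 19. M₂ = 19, y₂ ≡ 26 mod 29. z = 18×29×2 + 6×19×26 ≡ 151 mod 551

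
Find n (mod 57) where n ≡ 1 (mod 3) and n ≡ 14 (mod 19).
M = 3 × 19 = 57. M₁ = 19, y₁ ≡ 1 (mod 3). M₂ = 3, y₂ ≡ 13 (mod 19). n = 1×19×1 + 14×3×13 ≡ 52 (mod 57)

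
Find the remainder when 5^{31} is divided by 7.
By Fermat: 5^{6} ≡ 1 mod 7. 31 = 5×6 + 1. So 5^{31} ≡ 5^{1} ≡ 5 mod 7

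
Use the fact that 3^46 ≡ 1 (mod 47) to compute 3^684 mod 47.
By Fermat: 3^{46} ≡ 1 (mod 47). 684 ≡ 40 (mod 46). So 3^{684} ≡ 3^{40} ≡ 2 (mod 47)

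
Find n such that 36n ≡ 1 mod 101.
Since 101 is prime, by Fermat 36^(-1) ≡ 36^{99} ≡ 87 mod 101. Verify: 36 × 87 = 3132 ≡ 1 mod 101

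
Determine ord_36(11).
Powers of 11 mod 36: 11^1≡11, 11^2≡13, 11^3≡35, 11^4≡25, 11^5≡23, 11^6≡1. So the order of 11 is 6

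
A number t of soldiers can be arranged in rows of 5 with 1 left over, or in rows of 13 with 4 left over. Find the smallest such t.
M = 5 × 13 = 65. M₁ = 13, y₁ ≡ 2 mod 5. M₂ = 5, y₂ ≡ 8 mod 13. t = 1×13×2 + 4×5×8 ≡ 56 mod 65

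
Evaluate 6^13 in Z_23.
By repeated squaring mod 23: 6^{1}≡6, 6^{2}≡13, 6^{4}≡8, 6^{8}≡18. Then 6^{13} = 6^{8+4+1} ≡ 18 × 8 × 6 ≡ 13 mod 23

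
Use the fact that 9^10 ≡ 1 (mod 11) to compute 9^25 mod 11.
By Fermat: 9^{10} ≡ 1 (mod 11). 25 = 2×10 + 5. So 9^{25} ≡ 9^{5} ≡ 1 (mod 11)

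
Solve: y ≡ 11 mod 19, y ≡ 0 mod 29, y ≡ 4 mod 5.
M = 19 × 29 × 5 = 2755. M₁ = 145, y₁ ≡ 8 mod 19. M₂ = 95, y₂ ≡ 11 mod 29. M₃ = 551, y₃ ≡ 1 mod 5. y = 11×145×8 + 0×95×11 + 4×551×1 ≡ 1189 mod 2755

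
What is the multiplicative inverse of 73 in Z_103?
Since 103 is prime, by Fermat 73^(-1) ≡ 73^{101} ≡ 24 (mod 103). Verify: 73 × 24 = 1752 ≡ 1 (mod 103)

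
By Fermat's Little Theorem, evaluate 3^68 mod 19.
By Fermat: 3^{18} ≡ 1 mod 19. 68 = 3×18 + 14. So 3^{68} ≡ 3^{14} ≡ 4 mod 19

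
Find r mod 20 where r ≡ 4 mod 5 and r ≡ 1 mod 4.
M = 5 × 4 = 20. M₁ = 4, y₁ ≡ 4 mod 5. M₂ = 5, y₂ ≡ 1 mod 4. r = 4×4×4 + 1×5×1 ≡ 9 mod 20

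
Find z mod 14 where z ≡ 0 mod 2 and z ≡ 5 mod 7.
M = 2 × 7 = 14. M₁ = 7, y₁ ≡ 1 mod 2. M₂ = 2, y₂ ≡ 4 mod 7. z = 0×7×1 + 5×2×4 ≡ 12 mod 14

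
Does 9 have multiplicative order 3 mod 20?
Powers of 9 mod 20: 9^1≡9, 9^2≡1. Already 9^2≡1, so the order is 2 < 3. No, the actual order is 2.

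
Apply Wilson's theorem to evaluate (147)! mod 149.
(148)! = (147)! × (148) ≡ -1 (mod 149). So (147)! ≡ -1 × (148)^(-1) ≡ (-1)×(-1) = 1 (mod 149)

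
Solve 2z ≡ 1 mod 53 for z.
Since 53 is prime, by Fermat 2^(-1) ≡ 2^{51} ≡ 27 mod 53. Verify: 2 × 27 = 54 ≡ 1 mod 53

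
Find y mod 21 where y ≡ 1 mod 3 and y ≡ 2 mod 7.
M = 3 × 7 = 21. M₁ = 7, y₁ ≡ 1 mod 3. M₂ = 3, y₂ ≡ 5 mod 7. y = 1×7×1 + 2×3×5 ≡ 16 mod 21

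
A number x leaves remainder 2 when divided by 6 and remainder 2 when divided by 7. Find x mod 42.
M = 6 × 7 = 42. M₁ = 7, y₁ ≡ 1 mod 6. M₂ = 6, y₂ ≡ 6 mod 7. x = 2×7×1 + 2×6×6 ≡ 2 mod 42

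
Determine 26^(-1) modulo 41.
Since 41 is prime, by Fermat 26^(-1) ≡ 26^{39} ≡ 30 mod 41. Verify: 26 × 30 = 780 ≡ 1 mod 41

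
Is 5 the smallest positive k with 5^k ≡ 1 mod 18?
Powers of 5 mod 18: 5^1≡5, 5^2≡7, 5^3≡17, 5^4≡13, 5^5≡11, 5^6≡1. 5^5≡11≢1, so ord ≠ 5. No, the actual order is 6.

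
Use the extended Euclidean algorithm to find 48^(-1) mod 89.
Extended GCD: 48(13) + 89(-7) = 1. So 48^(-1) ≡ 13 mod 89. Verify: 48 × 13 = 624 ≡ 1 mod 89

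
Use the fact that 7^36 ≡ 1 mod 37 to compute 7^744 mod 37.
By Fermat: 7^{36} ≡ 1 mod 37. 744 ≡ 24 mod 36. So 7^{744} ≡ 7^{24} ≡ 26 mod 37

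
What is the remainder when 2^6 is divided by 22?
By repeated squaring (mod 22): 2^{1}≡2, 2^{2}≡4, 2^{4}≡16. Then 2^{6} = 2^{4+2} ≡ 16 × 4 ≡ 20 (mod 22)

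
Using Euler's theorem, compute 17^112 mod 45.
By Euler: 17^{24} ≡ 1 (mod 45) since gcd(17, 45) = 1. 112 = 4×24 + 16. So 17^{112} ≡ 17^{16} ≡ 1 (mod 45)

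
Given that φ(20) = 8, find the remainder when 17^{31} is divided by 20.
By Euler: 17^{8} ≡ 1 (mod 20) since gcd(17, 20) = 1. 31 = 3×8 + 7. So 17^{31} ≡ 17^{7} ≡ 13 (mod 20)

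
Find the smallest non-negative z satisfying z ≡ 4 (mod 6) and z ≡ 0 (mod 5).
M = 6 × 5 = 30. M₁ = 5, y₁ ≡ 5 (mod 6). M₂ = 6, y₂ ≡ 1 (mod 5). z = 4×5×5 + 0×6×1 ≡ 10 (mod 30)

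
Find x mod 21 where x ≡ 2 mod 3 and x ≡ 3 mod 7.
M = 3 × 7 = 21. M₁ = 7, y₁ ≡ 1 mod 3. M₂ = 3, y₂ ≡ 5 mod 7. x = 2×7×1 + 3×3×5 ≡ 17 mod 21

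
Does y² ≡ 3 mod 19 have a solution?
By Euler's criterion: 3^{9} ≡ 18 mod 19. Since this equals -1 (≡ 18), 3 is not a QR.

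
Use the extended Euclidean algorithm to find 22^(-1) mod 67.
Extended GCD: 22(-3) + 67(1) = 1. So 22^(-1) ≡ -3 ≡ 64 (mod 67). Verify: 22 × 64 = 1408 ≡ 1 (mod 67)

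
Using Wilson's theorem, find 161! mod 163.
(162)! = (161)! × (162) ≡ -1 mod 163. So (161)! ≡ -1 × (162)^(-1) ≡ (-1)×(-1) = 1 mod 163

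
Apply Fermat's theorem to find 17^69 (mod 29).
By Fermat: 17^{28} ≡ 1 (mod 29). 69 = 2×28 + 13. So 17^{69} ≡ 17^{13} ≡ 17 (mod 29)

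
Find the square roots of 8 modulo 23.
The square roots of 8 mod 23 are 13 and 10. Verify: 13² = 169 ≡ 8 mod 23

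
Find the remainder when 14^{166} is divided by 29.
By Fermat: 14^{28} ≡ 1 (mod 29). 166 = 5×28 + 26. So 14^{166} ≡ 14^{26} ≡ 4 (mod 29)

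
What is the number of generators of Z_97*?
There are φ(97-1) = φ(96) = 32 primitive roots modulo 97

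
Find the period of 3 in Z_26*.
Powers of 3 mod 26: 3^1≡3, 3^2≡9, 3^3≡1. So the order of 3 is 3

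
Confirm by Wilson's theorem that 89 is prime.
(88)! mod 89 = 88. Since this equals -1 (mod 89), Wilson confirms 89 is prime.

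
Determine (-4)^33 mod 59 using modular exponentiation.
By repeated squaring mod 59: (-4)^{1}≡55, (-4)^{2}≡16, (-4)^{4}≡20, (-4)^{8}≡46, (-4)^{16}≡51, (-4)^{32}≡5. Then (-4)^{33} = (-4)^{32+1} ≡ 5 × 55 ≡ 39 mod 59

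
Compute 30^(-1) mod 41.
Since 41 is prime, by Fermat 30^(-1) ≡ 30^{39} ≡ 26 mod 41. Verify: 30 × 26 = 780 ≡ 1 mod 41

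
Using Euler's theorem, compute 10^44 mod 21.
By Euler: 10^{12} ≡ 1 mod 21 since gcd(10, 21) = 1. 44 = 3×12 + 8. So 10^{44} ≡ 10^{8} ≡ 16 mod 21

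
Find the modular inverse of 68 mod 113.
Since 113 is prime, by Fermat 68^(-1) ≡ 68^{111} ≡ 5 mod 113. Verify: 68 × 5 = 340 ≡ 1 mod 113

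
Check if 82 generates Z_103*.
82^{51} ≡ 1 mod 103 and 51 < 102, so ord_103(82) = 51 ≠ 102 and 82 is not a primitive root.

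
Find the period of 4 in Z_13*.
Powers of 4 mod 13: 4^1≡4, 4^2≡3, 4^3≡12, 4^4≡9, 4^5≡10, 4^6≡1. So the order of 4 is 6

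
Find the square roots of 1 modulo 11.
The square roots of 1 mod 11 are 1 and 10. Verify: 1² = 1 ≡ 1 mod 11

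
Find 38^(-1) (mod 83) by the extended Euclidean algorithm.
Extended GCD: 38(-24) + 83(11) = 1. So 38^(-1) ≡ -24 ≡ 59 (mod 83). Verify: 38 × 59 = 2242 ≡ 1 (mod 83)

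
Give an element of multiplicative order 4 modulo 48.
37 has order 4 mod 48 since 37^{4} ≡ 1 (mod 48) and no smaller power works.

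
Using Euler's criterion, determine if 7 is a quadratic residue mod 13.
By Euler's criterion: 7^{6} ≡ 12 mod 13. Since this equals -1 (≡ 12), 7 is not a QR.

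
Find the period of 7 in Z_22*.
Powers of 7 mod 22: 7^1≡7, 7^2≡5, 7^3≡13, 7^4≡3, 7^5≡21, 7^6≡15, 7^7≡17, 7^8≡9, 7^9≡19, 7^10≡1. Order = 10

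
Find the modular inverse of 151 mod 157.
Since 157 is prime, by Fermat 151^(-1) ≡ 151^{155} ≡ 26 mod 157. Verify: 151 × 26 = 3926 ≡ 1 mod 157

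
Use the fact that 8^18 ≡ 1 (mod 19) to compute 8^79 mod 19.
By Fermat: 8^{18} ≡ 1 (mod 19). 79 = 4×18 + 7. So 8^{79} ≡ 8^{7} ≡ 8 (mod 19)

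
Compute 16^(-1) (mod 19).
Since 19 is prime, by Fermat 16^(-1) ≡ 16^{17} ≡ 6 (mod 19). Verify: 16 × 6 = 96 ≡ 1 (mod 19)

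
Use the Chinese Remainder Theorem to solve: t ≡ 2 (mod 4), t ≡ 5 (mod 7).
M = 4 × 7 = 28. M₁ = 7, y₁ ≡ 3 (mod 4). M₂ = 4, y₂ ≡ 2 (mod 7). t = 2×7×3 + 5×4×2 ≡ 26 (mod 28)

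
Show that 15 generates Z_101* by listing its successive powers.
15^1, 15^2, ..., 15^{100} mod 101: [15, 23, 42, 24, 57, 47, 99, 71, 55, 17, 53, 88, 7, 4, 60, 92, 67, 96, 26, 87, 93, 82, 18, 68, 10, 49, 28, 16, 38, 65, 66, 81, 3, 45, 69, 25, 72, 70, 40, 95, 11, 64, 51, 58, 62, 21, 12, 79, 74, 100, 86, 78, 59, 77, 44, 54, 2, 30, 46, 84, 48, 13, 94, 97, 41, 9, 34, 5, 75, 14, 8, 19, 83, 33, 91, 52, 73, 85, 63, 36, 35, 20, 98, 56, 32, 76, 29, 31, 61, 6, 90, 37, 50, 43, 39, 80, 89, 22, 27, 1]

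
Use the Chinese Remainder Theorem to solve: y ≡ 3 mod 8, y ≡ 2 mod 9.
M = 8 × 9 = 72. M₁ = 9, y₁ ≡ 1 mod 8. M₂ = 8, y₂ ≡ 8 mod 9. y = 3×9×1 + 2×8×8 ≡ 11 mod 72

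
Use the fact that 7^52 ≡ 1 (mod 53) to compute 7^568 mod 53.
By Fermat: 7^{52} ≡ 1 (mod 53). 568 ≡ 48 (mod 52). So 7^{568} ≡ 7^{48} ≡ 10 (mod 53)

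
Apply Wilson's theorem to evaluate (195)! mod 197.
(196)! = (195)! × (196) ≡ -1 mod 197. So (195)! ≡ -1 × (196)^(-1) ≡ (-1)×(-1) = 1 mod 197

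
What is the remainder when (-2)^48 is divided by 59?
By repeated squaring (mod 59): (-2)^{1}≡57, (-2)^{2}≡4, (-2)^{4}≡16, (-2)^{8}≡20, (-2)^{16}≡46, (-2)^{32}≡51. Then (-2)^{48} = (-2)^{32+16} ≡ 51 × 46 ≡ 45 (mod 59)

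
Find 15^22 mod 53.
By repeated squaring mod 53: 15^{1}≡15, 15^{2}≡13, 15^{4}≡10, 15^{8}≡47, 15^{16}≡36. Then 15^{22} = 15^{16+4+2} ≡ 36 × 10 × 13 ≡ 16 mod 53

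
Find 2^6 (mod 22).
By repeated squaring (mod 22): 2^{1}≡2, 2^{2}≡4, 2^{4}≡16. Then 2^{6} = 2^{4+2} ≡ 16 × 4 ≡ 20 (mod 22)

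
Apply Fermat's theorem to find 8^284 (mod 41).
By Fermat: 8^{40} ≡ 1 (mod 41). 284 ≡ 4 (mod 40). So 8^{284} ≡ 8^{4} ≡ 37 (mod 41)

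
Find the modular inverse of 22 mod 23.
Since 23 is prime, by Fermat 22^(-1) ≡ 22^{21} ≡ 22 (mod 23). Verify: 22 × 22 = 484 ≡ 1 (mod 23)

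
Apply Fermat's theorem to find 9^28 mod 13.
By Fermat: 9^{12} ≡ 1 mod 13. 28 = 2×12 + 4. So 9^{28} ≡ 9^{4} ≡ 9 mod 13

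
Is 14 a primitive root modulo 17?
ord_17(14) divides 16. For each prime q|16: 14^{8}≡16, none ≡ 1. So 14 has order 16 and is a primitive root mod 17.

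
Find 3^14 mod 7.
Using Fermat: 3^{6} ≡ 1 mod 7. 14 ≡ 2 mod 6. So 3^{14} ≡ 3^{2} ≡ 2 mod 7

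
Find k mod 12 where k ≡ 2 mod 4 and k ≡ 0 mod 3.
M = 4 × 3 = 12. M₁ = 3, y₁ ≡ 3 mod 4. M₂ = 4, y₂ ≡ 1 mod 3. k = 2×3×3 + 0×4×1 ≡ 6 mod 12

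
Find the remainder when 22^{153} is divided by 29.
By Fermat: 22^{28} ≡ 1 (mod 29). 153 = 5×28 + 13. So 22^{153} ≡ 22^{13} ≡ 4 (mod 29)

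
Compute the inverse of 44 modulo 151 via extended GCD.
Extended GCD: 44(-24) + 151(7) = 1. So 44^(-1) ≡ -24 ≡ 127 (mod 151). Verify: 44 × 127 = 5588 ≡ 1 (mod 151)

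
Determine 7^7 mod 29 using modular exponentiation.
By repeated squaring mod 29: 7^{1}≡7, 7^{2}≡20, 7^{4}≡23. Then 7^{7} = 7^{4+2+1} ≡ 23 × 20 × 7 ≡ 1 mod 29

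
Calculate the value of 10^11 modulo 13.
By repeated squaring mod 13: 10^{1}≡10, 10^{2}≡9, 10^{4}≡3, 10^{8}≡9. Then 10^{11} = 10^{8+2+1} ≡ 9 × 9 × 10 ≡ 4 mod 13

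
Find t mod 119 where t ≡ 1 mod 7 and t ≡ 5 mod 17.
M = 7 × 17 = 119. M₁ = 17, y₁ ≡ 5 mod 7. M₂ = 7, y₂ ≡ 5 mod 17. t = 1×17×5 + 5×7×5 ≡ 22 mod 119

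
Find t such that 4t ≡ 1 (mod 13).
Since 13 is prime, by Fermat 4^(-1) ≡ 4^{11} ≡ 10 (mod 13). Verify: 4 × 10 = 40 ≡ 1 (mod 13)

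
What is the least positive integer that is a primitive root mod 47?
g = 5. For each prime q|46: 5^{23}≡46, 5^{2}≡25, none ≡ 1, so ord_47(5) = 46 and 5 is a primitive root.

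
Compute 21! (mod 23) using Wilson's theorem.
(22)! = (21)! × (22) ≡ -1 (mod 23). So (21)! ≡ -1 × (22)^(-1) ≡ (-1)×(-1) = 1 (mod 23)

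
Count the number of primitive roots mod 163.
There are φ(163-1) = φ(162) = 54 primitive roots modulo 163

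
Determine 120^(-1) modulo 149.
Since 149 is prime, by Fermat 120^(-1) ≡ 120^{147} ≡ 113 (mod 149). Verify: 120 × 113 = 13560 ≡ 1 (mod 149)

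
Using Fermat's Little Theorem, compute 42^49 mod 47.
By Fermat: 42^{46} ≡ 1 (mod 47). So 42^{49} = 42^{46} · 42^{3} ≡ 42^{3} ≡ 16 (mod 47)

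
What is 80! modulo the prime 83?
(82)! = (80)! × (81) × (82) ≡ -1 (mod 83). So (80)! ≡ -1 × [(82)(81)]^(-1) ≡ 41 (mod 83)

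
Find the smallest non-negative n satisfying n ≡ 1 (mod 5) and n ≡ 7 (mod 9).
M = 5 × 9 = 45. M₁ = 9, y₁ ≡ 4 (mod 5). M₂ = 5, y₂ ≡ 2 (mod 9). n = 1×9×4 + 7×5×2 ≡ 16 (mod 45)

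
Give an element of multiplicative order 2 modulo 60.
11 has order 2 mod 60 since 11^{2} ≡ 1 mod 60 and no smaller power works.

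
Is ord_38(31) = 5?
Powers of 31 mod 38: 31^1≡31, 31^2≡11, 31^3≡37, 31^4≡7, 31^5≡27, 31^6≡1. 31^5≡27≢1, so ord ≠ 5. No, the actual order is 6.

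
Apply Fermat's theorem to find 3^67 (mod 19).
By Fermat: 3^{18} ≡ 1 (mod 19). 67 = 3×18 + 13. So 3^{67} ≡ 3^{13} ≡ 14 (mod 19)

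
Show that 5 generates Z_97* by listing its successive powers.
5^1, 5^2, ..., 5^{96} mod 97: [5, 25, 28, 43, 21, 8, 40, 6, 30, 53, 71, 64, 29, 48, 46, 36, 83, 27, 38, 93, 77, 94, 82, 22, 13, 65, 34, 73, 74, 79, 7, 35, 78, 2, 10, 50, 56, 86, 42, 16, 80, 12, 60, 9, 45, 31, 58, 96, 92, 72, 69, 54, 76, 89, 57, 91, 67, 44, 26, 33, 68, 49, 51, 61, 14, 70, 59, 4, 20, 3, 15, 75, 84, 32, 63, 24, 23, 18, 90, 62, 19, 95, 87, 47, 41, 11, 55, 81, 17, 85, 37, 88, 52, 66, 39, 1]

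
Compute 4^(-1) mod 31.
Since 31 is prime, by Fermat 4^(-1) ≡ 4^{29} ≡ 8 mod 31. Verify: 4 × 8 = 32 ≡ 1 mod 31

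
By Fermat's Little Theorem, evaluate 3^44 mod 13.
By Fermat: 3^{12} ≡ 1 (mod 13). 44 = 3×12 + 8. So 3^{44} ≡ 3^{8} ≡ 9 (mod 13)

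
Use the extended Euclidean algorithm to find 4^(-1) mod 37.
Extended GCD: 4(-9) + 37(1) = 1. So 4^(-1) ≡ -9 ≡ 28 (mod 37). Verify: 4 × 28 = 112 ≡ 1 (mod 37)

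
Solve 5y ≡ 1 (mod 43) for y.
Since 43 is prime, by Fermat 5^(-1) ≡ 5^{41} ≡ 26 (mod 43). Verify: 5 × 26 = 130 ≡ 1 (mod 43)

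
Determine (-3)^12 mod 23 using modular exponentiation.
By repeated squaring (mod 23): (-3)^{1}≡20, (-3)^{2}≡9, (-3)^{4}≡12, (-3)^{8}≡6. Then (-3)^{12} = (-3)^{8+4} ≡ 6 × 12 ≡ 3 (mod 23)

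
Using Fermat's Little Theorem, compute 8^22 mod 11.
By Fermat: 8^{10} ≡ 1 mod 11. 22 = 2×10 + 2. So 8^{22} ≡ 8^{2} ≡ 9 mod 11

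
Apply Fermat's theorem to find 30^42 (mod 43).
By Fermat's Little Theorem, 30^{42} ≡ 1 (mod 43) since 43 is prime and gcd(30, 43) = 1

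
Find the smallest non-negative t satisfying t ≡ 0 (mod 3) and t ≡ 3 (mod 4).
M = 3 × 4 = 12. M₁ = 4, y₁ ≡ 1 (mod 3). M₂ = 3, y₂ ≡ 3 (mod 4). t = 0×4×1 + 3×3×3 ≡ 3 (mod 12)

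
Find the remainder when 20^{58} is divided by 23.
By Fermat: 20^{22} ≡ 1 (mod 23). 58 = 2×22 + 14. So 20^{58} ≡ 20^{14} ≡ 4 (mod 23)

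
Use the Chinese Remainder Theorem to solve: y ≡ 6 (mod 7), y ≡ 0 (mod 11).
M = 7 × 11 = 77. M₁ = 11, y₁ ≡ 2 (mod 7). M₂ = 7, y₂ ≡ 8 (mod 11). y = 6×11×2 + 0×7×8 ≡ 55 (mod 77)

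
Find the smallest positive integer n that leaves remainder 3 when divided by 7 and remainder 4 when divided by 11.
M = 7 × 11 = 77. M₁ = 11, y₁ ≡ 2 mod 7. M₂ = 7, y₂ ≡ 8 mod 11. n = 3×11×2 + 4×7×8 ≡ 59 mod 77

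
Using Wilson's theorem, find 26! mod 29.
(28)! = (26)! × (27) × (28) ≡ -1 mod 29. So (26)! ≡ -1 × [(28)(27)]^(-1) ≡ 14 mod 29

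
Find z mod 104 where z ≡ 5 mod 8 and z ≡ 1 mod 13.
M = 8 × 13 = 104. M₁ = 13, y₁ ≡ 5 mod 8. M₂ = 8, y₂ ≡ 5 mod 13. z = 5×13×5 + 1×8×5 ≡ 53 mod 104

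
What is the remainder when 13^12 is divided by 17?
By repeated squaring (mod 17): 13^{1}≡13, 13^{2}≡16, 13^{4}≡1, 13^{8}≡1. Then 13^{12} = 13^{8+4} ≡ 1 × 1 ≡ 1 (mod 17)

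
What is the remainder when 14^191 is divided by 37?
Using Fermat: 14^{36} ≡ 1 (mod 37). 191 ≡ 11 (mod 36). So 14^{191} ≡ 14^{11} ≡ 8 (mod 37)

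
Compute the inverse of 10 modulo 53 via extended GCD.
Extended GCD: 10(16) + 53(-3) = 1. So 10^(-1) ≡ 16 mod 53. Verify: 10 × 16 = 160 ≡ 1 mod 53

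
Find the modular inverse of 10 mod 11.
Since 11 is prime, by Fermat 10^(-1) ≡ 10^{9} ≡ 10 mod 11. Verify: 10 × 10 = 100 ≡ 1 mod 11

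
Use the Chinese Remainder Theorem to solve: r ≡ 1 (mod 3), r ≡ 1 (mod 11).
M = 3 × 11 = 33. M₁ = 11, y₁ ≡ 2 (mod 3). M₂ = 3, y₂ ≡ 4 (mod 11). r = 1×11×2 + 1×3×4 ≡ 1 (mod 33)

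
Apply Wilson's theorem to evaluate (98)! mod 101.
(100)! = (98)! × (99) × (100) ≡ -1 mod 101. So (98)! ≡ -1 × [(100)(99)]^(-1) ≡ 50 mod 101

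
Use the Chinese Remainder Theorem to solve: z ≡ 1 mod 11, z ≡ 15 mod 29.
M = 11 × 29 = 319. M₁ = 29, y₁ ≡ 8 mod 11. M₂ = 11, y₂ ≡ 8 mod 29. z = 1×29×8 + 15×11×8 ≡ 276 mod 319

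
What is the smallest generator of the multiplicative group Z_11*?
g = 2. Powers: [2, 4, 8, 5, 10, 9, ...] generates all 10 non-zero residues.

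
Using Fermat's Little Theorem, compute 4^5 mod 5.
By Fermat: 4^{4} ≡ 1 mod 5. So 4^{5} = 4^{4} · 4^{1} ≡ 4^{1} ≡ 4 mod 5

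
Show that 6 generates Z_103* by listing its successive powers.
6^1, 6^2, ..., 6^{102} mod 103: [6, 36, 10, 60, 51, 100, 85, 98, 73, 26, 53, 9, 54, 15, 90, 25, 47, 76, 44, 58, 39, 28, 65, 81, 74, 32, 89, 19, 11, 66, 87, 7, 42, 46, 70, 8, 48, 82, 80, 68, 99, 79, 62, 63, 69, 2, 12, 72, 20, 17, 102, 97, 67, 93, 43, 52, 3, 18, 5, 30, 77, 50, 94, 49, 88, 13, 78, 56, 27, 59, 45, 64, 75, 38, 22, 29, 71, 14, 84, 92, 37, 16, 96, 61, 57, 33, 95, 55, 21, 23, 35, 4, 24, 41, 40, 34, 101, 91, 31, 83, 86, 1]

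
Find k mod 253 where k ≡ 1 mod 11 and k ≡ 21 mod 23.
M = 11 × 23 = 253. M₁ = 23, y₁ ≡ 1 mod 11. M₂ = 11, y₂ ≡ 21 mod 23. k = 1×23×1 + 21×11×21 ≡ 67 mod 253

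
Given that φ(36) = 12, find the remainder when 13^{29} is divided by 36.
By Euler: 13^{12} ≡ 1 (mod 36) since gcd(13, 36) = 1. 29 = 2×12 + 5. So 13^{29} ≡ 13^{5} ≡ 25 (mod 36)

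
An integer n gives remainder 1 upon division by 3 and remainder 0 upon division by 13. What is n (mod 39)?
M = 3 × 13 = 39. M₁ = 13, y₁ ≡ 1 (mod 3). M₂ = 3, y₂ ≡ 9 (mod 13). n = 1×13×1 + 0×3×9 ≡ 13 (mod 39)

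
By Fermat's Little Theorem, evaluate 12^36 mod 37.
By Fermat's Little Theorem, 12^{36} ≡ 1 mod 37 since 37 is prime and gcd(12, 37) = 1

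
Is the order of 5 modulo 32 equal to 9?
Powers of 5 mod 32: 5^1≡5, 5^2≡25, 5^3≡29, 5^4≡17, 5^5≡21, 5^6≡9, 5^7≡13, 5^8≡1. Already 5^8≡1, so the order is 8 < 9. No, the actual order is 8.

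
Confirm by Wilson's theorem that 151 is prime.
(150)! mod 151 = 150. Since this equals -1 mod 151, Wilson confirms 151 is prime.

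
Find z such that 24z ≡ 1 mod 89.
Since 89 is prime, by Fermat 24^(-1) ≡ 24^{87} ≡ 26 mod 89. Verify: 24 × 26 = 624 ≡ 1 mod 89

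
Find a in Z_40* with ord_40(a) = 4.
17 has order 4 mod 40 since 17^{4} ≡ 1 (mod 40) and no smaller power works.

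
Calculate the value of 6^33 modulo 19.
Using Fermat: 6^{18} ≡ 1 mod 19. 33 ≡ 15 mod 18. So 6^{33} ≡ 6^{15} ≡ 11 mod 19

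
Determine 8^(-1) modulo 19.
Since 19 is prime, by Fermat 8^(-1) ≡ 8^{17} ≡ 12 (mod 19). Verify: 8 × 12 = 96 ≡ 1 (mod 19)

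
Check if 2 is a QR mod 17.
By Euler's criterion: 2^{8} ≡ 1 (mod 17). Since this equals 1, 2 is a QR.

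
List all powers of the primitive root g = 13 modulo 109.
13^1, 13^2, ..., 13^{108} mod 109: [13, 60, 17, 3, 39, 71, 51, 9, 8, 104, 44, 27, 24, 94, 23, 81, 72, 64, 69, 25, 107, 83, 98, 75, 103, 31, 76, 7, 91, 93, 10, 21, 55, 61, 30, 63, 56, 74, 90, 80, 59, 4, 52, 22, 68, 12, 47, 66, 95, 36, 32, 89, 67, 108, 96, 49, 92, 106, 70, 38, 58, 100, 101, 5, 65, 82, 85, 15, 86, 28, 37, 45, 40, 84, 2, 26, 11, 34, 6, 78, 33, 102, 18, 16, 99, 88, 54, 48, 79, 46, 53, 35, 19, 29, 50, 105, 57, 87, 41, 97, 62, 43, 14, 73, 77, 20, 42, 1]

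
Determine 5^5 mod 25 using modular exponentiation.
By repeated squaring (mod 25): 5^{1}≡5, 5^{2}≡0, 5^{4}≡0. Then 5^{5} = 5^{4+1} ≡ 0 × 5 ≡ 0 (mod 25)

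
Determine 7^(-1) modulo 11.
Since 11 is prime, by Fermat 7^(-1) ≡ 7^{9} ≡ 8 (mod 11). Verify: 7 × 8 = 56 ≡ 1 (mod 11)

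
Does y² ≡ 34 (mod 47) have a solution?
By Euler's criterion: 34^{23} ≡ 1 (mod 47). Since this equals 1, 34 is a QR.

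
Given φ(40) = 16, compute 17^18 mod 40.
By Euler: 17^{16} ≡ 1 (mod 40) since gcd(17, 40) = 1. 18 = 1×16 + 2. So 17^{18} ≡ 17^{2} ≡ 9 (mod 40)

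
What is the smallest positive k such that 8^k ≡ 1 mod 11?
Powers of 8 mod 11: 8^1≡8, 8^2≡9, 8^3≡6, 8^4≡4, 8^5≡10, 8^6≡3, 8^7≡2, 8^8≡5, 8^9≡7, 8^10≡1. So the order of 8 is 10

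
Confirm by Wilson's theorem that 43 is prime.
(42)! mod 43 = 42. Since this equals -1 (mod 43), Wilson confirms 43 is prime.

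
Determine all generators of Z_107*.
There are φ(106) = 52 primitive roots mod 107: {2, 5, 6, 7, 8, 15, 17, 18, 20, 21, 22, 24, 26, 28, 31, 32, 38, 43, 45, 46, 50, 51, 54, 55, 58, 59, 60, 63, 65, 66, 67, 68, 70, 71, 72, 73, 74, 77, 78, 80, 82, 84, 88, 91, 93, 94, 95, 96, 97, 98, 103, 104}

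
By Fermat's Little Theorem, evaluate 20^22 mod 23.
By Fermat's Little Theorem, 20^{22} ≡ 1 mod 23 since 23 is prime and gcd(20, 23) = 1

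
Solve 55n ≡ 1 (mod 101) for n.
Since 101 is prime, by Fermat 55^(-1) ≡ 55^{99} ≡ 90 (mod 101). Verify: 55 × 90 = 4950 ≡ 1 (mod 101)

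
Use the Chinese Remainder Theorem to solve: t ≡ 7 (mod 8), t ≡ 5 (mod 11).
M = 8 × 11 = 88. M₁ = 11, y₁ ≡ 3 (mod 8). M₂ = 8, y₂ ≡ 7 (mod 11). t = 7×11×3 + 5×8×7 ≡ 71 (mod 88)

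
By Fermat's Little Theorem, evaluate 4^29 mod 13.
By Fermat: 4^{12} ≡ 1 (mod 13). 29 = 2×12 + 5. So 4^{29} ≡ 4^{5} ≡ 10 (mod 13)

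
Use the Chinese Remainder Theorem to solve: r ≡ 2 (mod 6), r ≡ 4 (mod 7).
M = 6 × 7 = 42. M₁ = 7, y₁ ≡ 1 (mod 6). M₂ = 6, y₂ ≡ 6 (mod 7). r = 2×7×1 + 4×6×6 ≡ 32 (mod 42)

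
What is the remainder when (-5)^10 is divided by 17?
By repeated squaring (mod 17): (-5)^{1}≡12, (-5)^{2}≡8, (-5)^{4}≡13, (-5)^{8}≡16. Then (-5)^{10} = (-5)^{8+2} ≡ 16 × 8 ≡ 9 (mod 17)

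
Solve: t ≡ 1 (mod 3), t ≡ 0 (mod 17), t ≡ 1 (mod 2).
M = 3 × 17 × 2 = 102. M₁ = 34, y₁ ≡ 1 (mod 3). M₂ = 6, y₂ ≡ 3 (mod 17). M₃ = 51, y₃ ≡ 1 (mod 2). t = 1×34×1 + 0×6×3 + 1×51×1 ≡ 85 (mod 102)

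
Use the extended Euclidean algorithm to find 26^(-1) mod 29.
Extended GCD: 26(-10) + 29(9) = 1. So 26^(-1) ≡ -10 ≡ 19 mod 29. Verify: 26 × 19 = 494 ≡ 1 mod 29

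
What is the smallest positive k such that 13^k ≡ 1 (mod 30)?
Powers of 13 mod 30: 13^1≡13, 13^2≡19, 13^3≡7, 13^4≡1. Order = 4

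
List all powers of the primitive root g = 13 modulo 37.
13^1, 13^2, ..., 13^{36} mod 37: [13, 21, 14, 34, 35, 11, 32, 9, 6, 4, 15, 10, 19, 25, 29, 7, 17, 36, 24, 16, 23, 3, 2, 26, 5, 28, 31, 33, 22, 27, 18, 12, 8, 30, 20, 1]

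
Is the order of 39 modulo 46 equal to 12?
Powers of 39 mod 46: 39^1≡39, 39^2≡3, 39^3≡25, 39^4≡9, 39^5≡29, 39^6≡27, 39^7≡41, 39^8≡35, 39^9≡31, 39^10≡13, 39^11≡1. Already 39^11≡1, so the order is 11 < 12. No, the actual order is 11.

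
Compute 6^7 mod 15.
By repeated squaring mod 15: 6^{1}≡6, 6^{2}≡6, 6^{4}≡6. Then 6^{7} = 6^{4+2+1} ≡ 6 × 6 × 6 ≡ 6 mod 15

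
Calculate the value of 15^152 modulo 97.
Using Fermat: 15^{96} ≡ 1 (mod 97). 152 ≡ 56 (mod 96). So 15^{152} ≡ 15^{56} ≡ 16 (mod 97)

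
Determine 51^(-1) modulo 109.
Since 109 is prime, by Fermat 51^(-1) ≡ 51^{107} ≡ 62 (mod 109). Verify: 51 × 62 = 3162 ≡ 1 (mod 109)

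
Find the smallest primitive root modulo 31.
g = 3. Powers: [3, 9, 27, 19, 26, 16, 17, 20, 29, 25, ...] generates all 30 non-zero residues.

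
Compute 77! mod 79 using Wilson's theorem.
(78)! = (77)! × (78) ≡ -1 mod 79. So (77)! ≡ -1 × (78)^(-1) ≡ (-1)×(-1) = 1 mod 79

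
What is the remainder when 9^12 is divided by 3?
By repeated squaring (mod 3): 9^{1}≡0, 9^{2}≡0, 9^{4}≡0, 9^{8}≡0. Then 9^{12} = 9^{8+4} ≡ 0 × 0 ≡ 0 (mod 3)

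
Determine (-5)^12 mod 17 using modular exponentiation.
By repeated squaring mod 17: (-5)^{1}≡12, (-5)^{2}≡8, (-5)^{4}≡13, (-5)^{8}≡16. Then (-5)^{12} = (-5)^{8+4} ≡ 16 × 13 ≡ 4 mod 17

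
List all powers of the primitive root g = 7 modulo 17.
7^1, 7^2, ..., 7^{16} mod 17: [7, 15, 3, 4, 11, 9, 12, 16, 10, 2, 14, 13, 6, 8, 5, 1]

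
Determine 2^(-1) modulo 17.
Since 17 is prime, by Fermat 2^(-1) ≡ 2^{15} ≡ 9 (mod 17). Verify: 2 × 9 = 18 ≡ 1 (mod 17)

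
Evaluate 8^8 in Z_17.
By repeated squaring (mod 17): 8^{1}≡8, 8^{2}≡13, 8^{4}≡16, 8^{8}≡1. So 8^{8} ≡ 1 (mod 17)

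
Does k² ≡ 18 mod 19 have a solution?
By Euler's criterion: 18^{9} ≡ 18 mod 19. Since this equals -1 (≡ 18), 18 is not a QR.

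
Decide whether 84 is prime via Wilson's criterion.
(83)! mod 84 = 0. Since 0 ≢ -1 (mod 84), 84 is not prime.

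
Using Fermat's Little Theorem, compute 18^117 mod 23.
By Fermat: 18^{22} ≡ 1 mod 23. 117 = 5×22 + 7. So 18^{117} ≡ 18^{7} ≡ 6 mod 23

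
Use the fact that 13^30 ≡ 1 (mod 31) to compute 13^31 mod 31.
By Fermat: 13^{30} ≡ 1 (mod 31). So 13^{31} = 13^{30} · 13^{1} ≡ 13^{1} ≡ 13 (mod 31)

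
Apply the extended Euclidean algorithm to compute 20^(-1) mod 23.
Extended GCD: 20(-8) + 23(7) = 1. So 20^(-1) ≡ -8 ≡ 15 mod 23. Verify: 20 × 15 = 300 ≡ 1 mod 23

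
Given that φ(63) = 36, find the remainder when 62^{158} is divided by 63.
By Euler: 62^{36} ≡ 1 mod 63 since gcd(62, 63) = 1. 158 = 4×36 + 14. So 62^{158} ≡ 62^{14} ≡ 1 mod 63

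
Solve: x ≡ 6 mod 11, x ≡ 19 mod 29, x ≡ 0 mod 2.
M = 11 × 29 × 2 = 638. M₁ = 58, y₁ ≡ 4 mod 11. M₂ = 22, y₂ ≡ 4 mod 29. M₃ = 319, y₃ ≡ 1 mod 2. x = 6×58×4 + 19×22×4 + 0×319×1 ≡ 512 mod 638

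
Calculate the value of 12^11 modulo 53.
By repeated squaring (mod 53): 12^{1}≡12, 12^{2}≡38, 12^{4}≡13, 12^{8}≡10. Then 12^{11} = 12^{8+2+1} ≡ 10 × 38 × 12 ≡ 2 (mod 53)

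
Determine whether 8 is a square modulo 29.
By Euler's criterion: 8^{14} ≡ 28 (mod 29). Since this equals -1 (≡ 28), 8 is not a QR.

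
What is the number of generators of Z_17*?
A prime p has φ(p-1) primitive roots; here φ(16) = 8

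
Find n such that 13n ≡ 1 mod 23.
Since 23 is prime, by Fermat 13^(-1) ≡ 13^{21} ≡ 16 mod 23. Verify: 13 × 16 = 208 ≡ 1 mod 23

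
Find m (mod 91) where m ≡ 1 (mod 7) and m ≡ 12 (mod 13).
M = 7 × 13 = 91. M₁ = 13, y₁ ≡ 6 (mod 7). M₂ = 7, y₂ ≡ 2 (mod 13). m = 1×13×6 + 12×7×2 ≡ 64 (mod 91)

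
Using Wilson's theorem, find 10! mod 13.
(12)! = (10)! × (11) × (12) ≡ -1 mod 13. So (10)! ≡ -1 × [(12)(11)]^(-1) ≡ 6 mod 13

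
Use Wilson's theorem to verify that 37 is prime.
(36)! mod 37 = 36. Since this equals -1 (mod 37), Wilson confirms 37 is prime.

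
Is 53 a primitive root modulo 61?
53^{20} ≡ 1 (mod 61) and 20 < 60, so ord_61(53) = 20 ≠ 60 and 53 is not a primitive root.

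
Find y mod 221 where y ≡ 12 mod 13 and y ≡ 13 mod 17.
M = 13 × 17 = 221. M₁ = 17, y₁ ≡ 10 mod 13. M₂ = 13, y₂ ≡ 4 mod 17. y = 12×17×10 + 13×13×4 ≡ 64 mod 221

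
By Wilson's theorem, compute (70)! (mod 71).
By Wilson's theorem, (70)! ≡ -1 ≡ 70 (mod 71)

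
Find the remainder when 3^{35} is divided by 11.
By Fermat: 3^{10} ≡ 1 mod 11. 35 = 3×10 + 5. So 3^{35} ≡ 3^{5} ≡ 1 mod 11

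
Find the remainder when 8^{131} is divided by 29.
By Fermat: 8^{28} ≡ 1 mod 29. 131 = 4×28 + 19. So 8^{131} ≡ 8^{19} ≡ 2 mod 29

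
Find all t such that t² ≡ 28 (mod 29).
The square roots of 28 mod 29 are 12 and 17. Verify: 12² = 144 ≡ 28 (mod 29)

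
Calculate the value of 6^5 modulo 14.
By repeated squaring mod 14: 6^{1}≡6, 6^{2}≡8, 6^{4}≡8. Then 6^{5} = 6^{4+1} ≡ 8 × 6 ≡ 6 mod 14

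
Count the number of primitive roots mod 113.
There are φ(113-1) = φ(112) = 48 primitive roots modulo 113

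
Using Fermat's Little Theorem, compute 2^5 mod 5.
By Fermat: 2^{4} ≡ 1 (mod 5). So 2^{5} = 2^{4} · 2^{1} ≡ 2^{1} ≡ 2 (mod 5)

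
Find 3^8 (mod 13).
By repeated squaring (mod 13): 3^{1}≡3, 3^{2}≡9, 3^{4}≡3, 3^{8}≡9. So 3^{8} ≡ 9 (mod 13)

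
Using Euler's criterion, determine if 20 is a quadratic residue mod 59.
By Euler's criterion: 20^{29} ≡ 1 (mod 59). Since this equals 1, 20 is a QR.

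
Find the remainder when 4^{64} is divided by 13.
By Fermat: 4^{12} ≡ 1 mod 13. 64 = 5×12 + 4. So 4^{64} ≡ 4^{4} ≡ 9 mod 13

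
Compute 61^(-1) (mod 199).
Since 199 is prime, by Fermat 61^(-1) ≡ 61^{197} ≡ 62 (mod 199). Verify: 61 × 62 = 3782 ≡ 1 (mod 199)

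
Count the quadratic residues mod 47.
For prime 47, there are (p-1)/2 = (47-1)/2 = 23 quadratic residues (excluding 0).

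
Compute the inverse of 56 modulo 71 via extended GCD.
Extended GCD: 56(-19) + 71(15) = 1. So 56^(-1) ≡ -19 ≡ 52 mod 71. Verify: 56 × 52 = 2912 ≡ 1 mod 71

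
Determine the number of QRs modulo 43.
The squaring map on Z_43* is 2-to-1, so there are (42)/2 = 21 QRs.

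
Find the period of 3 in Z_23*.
Powers of 3 mod 23: 3^1≡3, 3^2≡9, 3^3≡4, 3^4≡12, 3^5≡13, 3^6≡16, 3^7≡2, 3^8≡6, 3^9≡18, 3^10≡8, 3^11≡1. ord_23(3) = 11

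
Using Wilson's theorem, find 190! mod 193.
(192)! = (190)! × (191) × (192) ≡ -1 (mod 193). So (190)! ≡ -1 × [(192)(191)]^(-1) ≡ 96 (mod 193)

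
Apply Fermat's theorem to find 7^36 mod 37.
By Fermat's Little Theorem, 7^{36} ≡ 1 mod 37 since 37 is prime and gcd(7, 37) = 1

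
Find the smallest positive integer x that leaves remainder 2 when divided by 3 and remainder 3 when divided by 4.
M = 3 × 4 = 12. M₁ = 4, y₁ ≡ 1 mod 3. M₂ = 3, y₂ ≡ 3 mod 4. x = 2×4×1 + 3×3×3 ≡ 11 mod 12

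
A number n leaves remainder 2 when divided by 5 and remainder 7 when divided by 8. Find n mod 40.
M = 5 × 8 = 40. M₁ = 8, y₁ ≡ 2 mod 5. M₂ = 5, y₂ ≡ 5 mod 8. n = 2×8×2 + 7×5×5 ≡ 7 mod 40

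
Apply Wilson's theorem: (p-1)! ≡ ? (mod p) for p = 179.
By Wilson's theorem, (178)! ≡ -1 ≡ 178 (mod 179)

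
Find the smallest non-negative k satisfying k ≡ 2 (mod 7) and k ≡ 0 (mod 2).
M = 7 × 2 = 14. M₁ = 2, y₁ ≡ 4 (mod 7). M₂ = 7, y₂ ≡ 1 (mod 2). k = 2×2×4 + 0×7×1 ≡ 2 (mod 14)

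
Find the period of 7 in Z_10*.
Powers of 7 mod 10: 7^1≡7, 7^2≡9, 7^3≡3, 7^4≡1. Order = 4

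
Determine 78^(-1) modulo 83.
Since 83 is prime, by Fermat 78^(-1) ≡ 78^{81} ≡ 33 (mod 83). Verify: 78 × 33 = 2574 ≡ 1 (mod 83)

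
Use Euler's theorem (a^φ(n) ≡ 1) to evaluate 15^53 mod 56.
By Euler: 15^{24} ≡ 1 (mod 56) since gcd(15, 56) = 1. 53 = 2×24 + 5. So 15^{53} ≡ 15^{5} ≡ 15 (mod 56)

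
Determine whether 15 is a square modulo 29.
By Euler's criterion: 15^{14} ≡ 28 mod 29. Since this equals -1 (≡ 28), 15 is not a QR.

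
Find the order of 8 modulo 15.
Powers of 8 mod 15: 8^1≡8, 8^2≡4, 8^3≡2, 8^4≡1. Order = 4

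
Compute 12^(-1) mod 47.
Since 47 is prime, by Fermat 12^(-1) ≡ 12^{45} ≡ 4 mod 47. Verify: 12 × 4 = 48 ≡ 1 mod 47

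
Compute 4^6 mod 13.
By repeated squaring mod 13: 4^{1}≡4, 4^{2}≡3, 4^{4}≡9. Then 4^{6} = 4^{4+2} ≡ 9 × 3 ≡ 1 mod 13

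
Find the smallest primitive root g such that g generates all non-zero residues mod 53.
g = 2. Powers: [2, 4, 8, 16, 32, 11, 22, 44, 35, ...] generates all 52 non-zero residues.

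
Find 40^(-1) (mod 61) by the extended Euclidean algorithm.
Extended GCD: 40(29) + 61(-19) = 1. So 40^(-1) ≡ 29 (mod 61). Verify: 40 × 29 = 1160 ≡ 1 (mod 61)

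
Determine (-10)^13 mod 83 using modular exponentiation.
By repeated squaring mod 83: (-10)^{1}≡73, (-10)^{2}≡17, (-10)^{4}≡40, (-10)^{8}≡23. Then (-10)^{13} = (-10)^{8+4+1} ≡ 23 × 40 × 73 ≡ 13 mod 83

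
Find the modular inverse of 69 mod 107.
Since 107 is prime, by Fermat 69^(-1) ≡ 69^{105} ≡ 76 (mod 107). Verify: 69 × 76 = 5244 ≡ 1 (mod 107)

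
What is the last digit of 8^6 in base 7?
Using Fermat: 8^{6} ≡ 1 (mod 7). 6 ≡ 0 (mod 6). So 8^{6} ≡ 8^{0} ≡ 1 (mod 7)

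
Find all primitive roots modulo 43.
There are φ(42) = 12 primitive roots mod 43: {3, 5, 12, 18, 19, 20, 26, 28, 29, 30, 33, 34}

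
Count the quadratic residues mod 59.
Exactly half the non-zero residues mod a prime are QRs: (59-1)/2 = 29.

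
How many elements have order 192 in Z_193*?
A prime p has φ(p-1) primitive roots; here φ(192) = 64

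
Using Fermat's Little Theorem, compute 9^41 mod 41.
By Fermat: 9^{40} ≡ 1 mod 41. So 9^{41} = 9^{40} · 9^{1} ≡ 9^{1} ≡ 9 mod 41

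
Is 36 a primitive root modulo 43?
36^{3} ≡ 1 mod 43 and 3 < 42, so ord_43(36) = 3 ≠ 42 and 36 is not a primitive root.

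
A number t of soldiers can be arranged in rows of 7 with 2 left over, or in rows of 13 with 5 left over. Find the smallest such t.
M = 7 × 13 = 91. M₁ = 13, y₁ ≡ 6 mod 7. M₂ = 7, y₂ ≡ 2 mod 13. t = 2×13×6 + 5×7×2 ≡ 44 mod 91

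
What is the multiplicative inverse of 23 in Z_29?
Since 29 is prime, by Fermat 23^(-1) ≡ 23^{27} ≡ 24 mod 29. Verify: 23 × 24 = 552 ≡ 1 mod 29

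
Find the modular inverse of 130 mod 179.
Since 179 is prime, by Fermat 130^(-1) ≡ 130^{177} ≡ 84 (mod 179). Verify: 130 × 84 = 10920 ≡ 1 (mod 179)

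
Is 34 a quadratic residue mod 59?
By Euler's criterion: 34^{29} ≡ 58 mod 59. Since this equals -1 (≡ 58), 34 is not a QR.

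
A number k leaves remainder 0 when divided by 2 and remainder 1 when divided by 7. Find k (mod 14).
M = 2 × 7 = 14. M₁ = 7, y₁ ≡ 1 (mod 2). M₂ = 2, y₂ ≡ 4 (mod 7). k = 0×7×1 + 1×2×4 ≡ 8 (mod 14)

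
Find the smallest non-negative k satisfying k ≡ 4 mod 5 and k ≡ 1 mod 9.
M = 5 × 9 = 45. M₁ = 9, y₁ ≡ 4 mod 5. M₂ = 5, y₂ ≡ 2 mod 9. k = 4×9×4 + 1×5×2 ≡ 19 mod 45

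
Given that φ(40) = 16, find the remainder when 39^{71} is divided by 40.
By Euler: 39^{16} ≡ 1 (mod 40) since gcd(39, 40) = 1. 71 = 4×16 + 7. So 39^{71} ≡ 39^{7} ≡ 39 (mod 40)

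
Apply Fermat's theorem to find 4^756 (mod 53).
By Fermat: 4^{52} ≡ 1 (mod 53). 756 ≡ 28 (mod 52). So 4^{756} ≡ 4^{28} ≡ 16 (mod 53)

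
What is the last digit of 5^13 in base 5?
By repeated squaring mod 5: 5^{1}≡0, 5^{2}≡0, 5^{4}≡0, 5^{8}≡0. Then 5^{13} = 5^{8+4+1} ≡ 0 × 0 × 0 ≡ 0 mod 5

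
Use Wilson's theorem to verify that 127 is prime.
(126)! mod 127 = 126. Since this equals -1 (mod 127), Wilson confirms 127 is prime.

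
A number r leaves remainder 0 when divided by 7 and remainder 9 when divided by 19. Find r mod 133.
M = 7 × 19 = 133. M₁ = 19, y₁ ≡ 3 mod 7. M₂ = 7, y₂ ≡ 11 mod 19. r = 0×19×3 + 9×7×11 ≡ 28 mod 133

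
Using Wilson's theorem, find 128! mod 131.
(130)! = (128)! × (129) × (130) ≡ -1 (mod 131). So (128)! ≡ -1 × [(130)(129)]^(-1) ≡ 65 (mod 131)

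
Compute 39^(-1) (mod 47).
Since 47 is prime, by Fermat 39^(-1) ≡ 39^{45} ≡ 41 (mod 47). Verify: 39 × 41 = 1599 ≡ 1 (mod 47)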